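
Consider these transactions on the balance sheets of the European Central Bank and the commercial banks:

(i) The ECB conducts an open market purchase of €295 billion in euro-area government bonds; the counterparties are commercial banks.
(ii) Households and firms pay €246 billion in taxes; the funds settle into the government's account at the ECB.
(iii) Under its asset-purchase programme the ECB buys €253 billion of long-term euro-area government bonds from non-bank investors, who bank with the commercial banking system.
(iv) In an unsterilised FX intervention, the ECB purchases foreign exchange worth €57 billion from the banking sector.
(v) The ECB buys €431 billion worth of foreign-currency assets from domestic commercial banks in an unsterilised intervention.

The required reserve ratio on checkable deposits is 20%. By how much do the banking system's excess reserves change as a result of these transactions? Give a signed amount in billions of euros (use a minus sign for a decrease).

OMO purchase (from banks) €295 billion: reserves +€295B, deposits 0.
Government account inflow €246 billion: reserves −€246B, deposits −€246B.
Asset purchase (from non-banks) €253 billion: reserves +€253B, deposits +€253B.
FX purchase €57 billion: reserves +€57B, deposits 0.
FX purchase €431 billion: reserves +€431B, deposits 0.
Totals: Δreserves = +€790B, Δdeposits = +€7B.
Δrequired reserves = 20% × +€7B = +€1.4B.
Δexcess reserves = Δreserves − Δrequired = +€790B − (+€1.4B) = +€788.6 billion.

+€788.6 billion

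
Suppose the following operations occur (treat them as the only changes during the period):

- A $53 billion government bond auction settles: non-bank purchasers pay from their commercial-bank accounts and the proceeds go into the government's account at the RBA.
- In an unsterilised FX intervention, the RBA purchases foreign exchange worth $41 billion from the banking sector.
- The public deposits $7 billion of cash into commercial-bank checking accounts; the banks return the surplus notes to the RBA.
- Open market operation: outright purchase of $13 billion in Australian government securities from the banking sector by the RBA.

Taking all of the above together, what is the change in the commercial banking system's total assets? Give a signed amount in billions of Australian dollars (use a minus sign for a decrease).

Government account inflow $53 billion: bank balance sheets shrink → −$53B.
FX purchase $41 billion: just an asset swap on bank balance sheets → 0.
Currency deposit $7 billion: bank balance sheets expand → +$7B.
OMO purchase (from banks) $13 billion: just an asset swap on bank balance sheets → 0.
Net: −53 + 0 + 7 + 0 = -$46 billion.

-$46 billion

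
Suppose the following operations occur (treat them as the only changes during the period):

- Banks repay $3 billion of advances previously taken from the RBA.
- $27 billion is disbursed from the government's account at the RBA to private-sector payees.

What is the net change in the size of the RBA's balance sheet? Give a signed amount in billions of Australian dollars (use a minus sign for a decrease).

Discount-window repayment $3 billion: an RBA asset is shed → −$3B.
Government spending $27 billion: only the composition of liabilities changes → 0.
Net: −3 + 0 = -$3 billion.

-$3 billion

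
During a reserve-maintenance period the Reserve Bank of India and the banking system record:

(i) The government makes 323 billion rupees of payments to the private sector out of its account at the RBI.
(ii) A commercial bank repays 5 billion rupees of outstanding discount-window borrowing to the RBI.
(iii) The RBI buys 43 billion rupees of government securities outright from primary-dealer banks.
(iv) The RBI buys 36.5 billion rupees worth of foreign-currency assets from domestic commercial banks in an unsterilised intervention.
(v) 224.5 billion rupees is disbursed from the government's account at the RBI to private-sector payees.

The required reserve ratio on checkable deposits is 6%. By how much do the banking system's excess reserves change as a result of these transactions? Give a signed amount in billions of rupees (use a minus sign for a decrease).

Government spending 323 billion rupees: reserves +323B, deposits +323B.
Discount-window repayment 5 billion rupees: reserves −5B, deposits 0.
OMO purchase (from banks) 43 billion rupees: reserves +43B, deposits 0.
FX purchase 36.5 billion rupees: reserves +36.5B, deposits 0.
Government spending 224.5 billion rupees: reserves +224.5B, deposits +224.5B.
Totals: Δreserves = +622B, Δdeposits = +547.5B.
Δrequired reserves = 6% × +547.5B = +32.85B.
Δexcess reserves = Δreserves − Δrequired = +622B − (+32.85B) = +589.15 billion.

+589.15 billion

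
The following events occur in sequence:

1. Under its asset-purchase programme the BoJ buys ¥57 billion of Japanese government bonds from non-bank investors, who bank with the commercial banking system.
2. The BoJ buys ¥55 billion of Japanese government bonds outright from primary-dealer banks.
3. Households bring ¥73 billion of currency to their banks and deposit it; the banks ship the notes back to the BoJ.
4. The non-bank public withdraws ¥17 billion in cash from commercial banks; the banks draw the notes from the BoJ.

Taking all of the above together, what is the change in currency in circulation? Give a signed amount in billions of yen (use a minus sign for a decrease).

Asset purchase (from non-banks) ¥57 billion: no currency enters or leaves circulation → 0.
OMO purchase (from banks) ¥55 billion: no currency enters or leaves circulation → 0.
Currency deposit ¥73 billion: notes return to the central bank → −¥73B.
Currency withdrawal ¥17 billion: notes leave the central bank → +¥17B.
Net: 0 + 0 − 73 + 17 = -¥56 billion.

-¥56 billion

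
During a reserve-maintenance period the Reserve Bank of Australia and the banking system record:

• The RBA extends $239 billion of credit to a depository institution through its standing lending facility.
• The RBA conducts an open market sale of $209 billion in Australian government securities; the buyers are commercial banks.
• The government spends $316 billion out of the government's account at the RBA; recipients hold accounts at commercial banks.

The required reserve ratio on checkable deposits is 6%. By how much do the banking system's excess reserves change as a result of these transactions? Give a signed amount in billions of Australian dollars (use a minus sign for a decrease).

+$327.04 billion

Discount-window loan $239 billion: reserves +$239B, deposits 0.
OMO sale (to banks) $209 billion: reserves −$209B, deposits 0.
Government spending $316 billion: reserves +$316B, deposits +$316B.
Totals: Δreserves = +$346B, Δdeposits = +$316B.
Δrequired reserves = 6% × +$316B = +$18.96B.
Δexcess reserves = Δreserves − Δrequired = +$346B − (+$18.96B) = +$327.04 billion.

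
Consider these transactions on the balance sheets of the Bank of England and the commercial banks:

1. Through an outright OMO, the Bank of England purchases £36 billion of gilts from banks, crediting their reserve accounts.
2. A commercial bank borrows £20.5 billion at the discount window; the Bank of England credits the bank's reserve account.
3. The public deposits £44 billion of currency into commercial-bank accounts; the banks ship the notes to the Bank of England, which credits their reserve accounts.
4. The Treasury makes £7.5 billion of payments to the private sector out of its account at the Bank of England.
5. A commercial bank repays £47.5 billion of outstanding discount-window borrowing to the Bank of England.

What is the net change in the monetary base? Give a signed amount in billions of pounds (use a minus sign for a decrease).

+£16.5 billion

OMO purchase (from banks) £36 billion: Bank of England balance sheet expands → +£36B.
Discount-window loan £20.5 billion: Bank of England balance sheet expands → +£20.5B.
Currency deposit £44 billion: just a shift between currency and reserves — both are base money → 0.
Government spending £7.5 billion: a non-base liability converts back to reserves → +£7.5B.
Discount-window repayment £47.5 billion: Bank of England balance sheet contracts → −£47.5B.
Net: 36 + 20.5 + 0 + 7.5 − 47.5 = +£16.5 billion.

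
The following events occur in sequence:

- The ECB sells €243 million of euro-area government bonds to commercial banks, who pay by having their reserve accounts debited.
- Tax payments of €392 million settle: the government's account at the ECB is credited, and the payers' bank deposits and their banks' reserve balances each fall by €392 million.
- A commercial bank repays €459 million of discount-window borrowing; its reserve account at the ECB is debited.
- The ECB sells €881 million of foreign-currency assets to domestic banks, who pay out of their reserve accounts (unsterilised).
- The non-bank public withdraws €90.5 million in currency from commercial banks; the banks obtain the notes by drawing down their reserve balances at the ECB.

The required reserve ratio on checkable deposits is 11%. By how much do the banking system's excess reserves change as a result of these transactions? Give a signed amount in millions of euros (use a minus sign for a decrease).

OMO sale (to banks) €243 million: reserves −€243M, deposits 0.
Government account inflow €392 million: reserves −€392M, deposits −€392M.
Discount-window repayment €459 million: reserves −€459M, deposits 0.
FX sale €881 million: reserves −€881M, deposits 0.
Currency withdrawal €90.5 million: reserves −€90.5M, deposits −€90.5M.
Totals: Δreserves = −€2065.5M, Δdeposits = −€482.5M.
Δrequired reserves = 11% × −€482.5M = −€53.075M.
Δexcess reserves = Δreserves − Δrequired = −€2065.5M − (−€53.075M) = -€2012.425 million.

-€2012.425 million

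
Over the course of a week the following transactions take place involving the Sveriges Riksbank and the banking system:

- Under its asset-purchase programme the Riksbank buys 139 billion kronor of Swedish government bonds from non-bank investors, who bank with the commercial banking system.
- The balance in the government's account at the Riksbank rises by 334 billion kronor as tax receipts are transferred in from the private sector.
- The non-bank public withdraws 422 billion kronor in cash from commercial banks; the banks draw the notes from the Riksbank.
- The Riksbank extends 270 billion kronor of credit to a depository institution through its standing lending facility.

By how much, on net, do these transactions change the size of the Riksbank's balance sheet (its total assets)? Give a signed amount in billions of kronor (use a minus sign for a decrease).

+409 billion

Riksbank balance sheet:
  Assets:      Securities +139B, Loans to banks +270B
  Liabilities: Bank reserves −347B, Currency in circulation +422B, Government deposits +334B
Commercial banking system:
  Assets:      Reserves at CB −347B
  Liabilities: Checkable deposits −617B, Borrowings from CB +270B
Change in total Riksbank assets = +409 billion.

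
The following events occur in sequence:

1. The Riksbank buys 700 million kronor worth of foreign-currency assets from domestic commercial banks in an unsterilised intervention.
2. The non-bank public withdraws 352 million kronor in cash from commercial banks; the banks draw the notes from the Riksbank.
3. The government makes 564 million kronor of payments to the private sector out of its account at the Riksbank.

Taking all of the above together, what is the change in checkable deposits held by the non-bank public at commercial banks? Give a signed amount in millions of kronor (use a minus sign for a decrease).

FX purchase 700 million kronor: the counterparty is a bank, so public deposits are unchanged → 0.
Currency withdrawal 352 million kronor: non-bank counterparties' bank balances fall → −352M.
Government spending 564 million kronor: non-bank counterparties' bank balances rise → +564M.
Net: 0 − 352 + 564 = +212 million.

+212 million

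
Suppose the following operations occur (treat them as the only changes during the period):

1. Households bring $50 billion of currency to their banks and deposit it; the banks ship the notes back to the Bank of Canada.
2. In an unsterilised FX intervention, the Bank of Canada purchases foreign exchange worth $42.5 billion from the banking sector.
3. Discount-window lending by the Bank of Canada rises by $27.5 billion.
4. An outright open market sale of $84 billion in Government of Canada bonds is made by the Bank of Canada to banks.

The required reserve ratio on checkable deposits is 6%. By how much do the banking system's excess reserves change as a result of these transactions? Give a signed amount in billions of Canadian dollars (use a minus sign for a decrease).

+$33 billion

Currency deposit $50 billion: reserves +$50B, deposits +$50B.
FX purchase $42.5 billion: reserves +$42.5B, deposits 0.
Discount-window loan $27.5 billion: reserves +$27.5B, deposits 0.
OMO sale (to banks) $84 billion: reserves −$84B, deposits 0.
Totals: Δreserves = +$36B, Δdeposits = +$50B.
Δrequired reserves = 6% × +$50B = +$3B.
Δexcess reserves = Δreserves − Δrequired = +$36B − (+$3B) = +$33 billion.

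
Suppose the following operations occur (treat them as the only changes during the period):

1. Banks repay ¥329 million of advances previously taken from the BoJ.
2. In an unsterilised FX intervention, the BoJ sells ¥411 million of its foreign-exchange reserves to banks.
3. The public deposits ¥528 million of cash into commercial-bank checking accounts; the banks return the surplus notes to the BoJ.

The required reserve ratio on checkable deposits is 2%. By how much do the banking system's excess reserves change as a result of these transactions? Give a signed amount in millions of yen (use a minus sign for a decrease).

-¥222.56 million

Discount-window repayment ¥329 million: reserves −¥329M, deposits 0.
FX sale ¥411 million: reserves −¥411M, deposits 0.
Currency deposit ¥528 million: reserves +¥528M, deposits +¥528M.
Totals: Δreserves = −¥212M, Δdeposits = +¥528M.
Δrequired reserves = 2% × +¥528M = +¥10.56M.
Δexcess reserves = Δreserves − Δrequired = −¥212M − (+¥10.56M) = -¥222.56 million.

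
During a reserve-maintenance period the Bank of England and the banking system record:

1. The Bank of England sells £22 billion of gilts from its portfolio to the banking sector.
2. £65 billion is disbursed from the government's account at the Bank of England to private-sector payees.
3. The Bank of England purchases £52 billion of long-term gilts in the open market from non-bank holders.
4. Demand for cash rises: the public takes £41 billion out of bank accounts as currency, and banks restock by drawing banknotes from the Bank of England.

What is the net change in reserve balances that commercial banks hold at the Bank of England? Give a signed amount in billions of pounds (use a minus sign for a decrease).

+£54 billion

OMO sale (to banks) £22 billion: the buying banks pay out of their reserve balances → −£22B.
Government spending £65 billion: government payments flow into bank reserve accounts → +£65B.
Asset purchase (from non-banks) £52 billion: the Bank of England pays by crediting reserve accounts → +£52B.
Currency withdrawal £41 billion: banks swap reserves for currency → −£41B.
Net: −22 + 65 + 52 − 41 = +£54 billion.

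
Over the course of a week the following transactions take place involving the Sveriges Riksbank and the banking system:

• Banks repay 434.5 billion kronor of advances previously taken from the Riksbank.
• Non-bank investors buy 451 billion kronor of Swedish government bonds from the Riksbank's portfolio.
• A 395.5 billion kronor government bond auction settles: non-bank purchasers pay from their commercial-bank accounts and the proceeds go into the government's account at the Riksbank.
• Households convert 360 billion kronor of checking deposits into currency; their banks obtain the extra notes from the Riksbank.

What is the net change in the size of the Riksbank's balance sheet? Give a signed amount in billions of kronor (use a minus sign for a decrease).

Discount-window repayment 434.5 billion kronor: a Riksbank asset is shed → −434.5B.
Asset sale (to non-banks) 451 billion kronor: a Riksbank asset is shed → −451B.
Government account inflow 395.5 billion kronor: only the composition of liabilities changes → 0.
Currency withdrawal 360 billion kronor: only the composition of liabilities changes → 0.
Net: −434.5 − 451 + 0 + 0 = -885.5 billion.

-885.5 billion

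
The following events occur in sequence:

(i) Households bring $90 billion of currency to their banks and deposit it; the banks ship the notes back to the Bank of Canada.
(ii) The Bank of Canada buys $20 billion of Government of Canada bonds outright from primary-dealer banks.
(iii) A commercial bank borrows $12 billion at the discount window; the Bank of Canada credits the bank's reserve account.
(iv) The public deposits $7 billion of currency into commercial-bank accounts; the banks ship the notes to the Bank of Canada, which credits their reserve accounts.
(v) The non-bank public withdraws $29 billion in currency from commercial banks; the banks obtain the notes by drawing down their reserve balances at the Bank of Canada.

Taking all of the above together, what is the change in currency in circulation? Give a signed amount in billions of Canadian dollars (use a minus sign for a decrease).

-$68 billion

Bank of Canada balance sheet:
  Assets:      Securities +$20B, Loans to banks +$12B
  Liabilities: Bank reserves +$100B, Currency in circulation −$68B
Commercial banking system:
  Assets:      Reserves at CB +$100B, Securities −$20B
  Liabilities: Checkable deposits +$68B, Borrowings from CB +$12B
So the change in currency in circulation is -$68 billion.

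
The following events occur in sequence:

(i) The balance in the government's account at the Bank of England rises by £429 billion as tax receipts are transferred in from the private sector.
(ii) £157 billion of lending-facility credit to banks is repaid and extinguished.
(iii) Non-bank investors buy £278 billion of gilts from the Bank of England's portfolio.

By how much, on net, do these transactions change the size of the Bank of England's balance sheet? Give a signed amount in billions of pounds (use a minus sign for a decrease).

Government account inflow £429 billion: only the composition of liabilities changes → 0.
Discount-window repayment £157 billion: a Bank of England asset is shed → −£157B.
Asset sale (to non-banks) £278 billion: a Bank of England asset is shed → −£278B.
Net: 0 − 157 − 278 = -£435 billion.

-£435 billion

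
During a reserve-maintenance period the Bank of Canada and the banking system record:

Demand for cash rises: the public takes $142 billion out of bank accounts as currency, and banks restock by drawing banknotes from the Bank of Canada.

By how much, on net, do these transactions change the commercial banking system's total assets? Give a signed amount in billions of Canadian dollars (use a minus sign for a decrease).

Bank of Canada balance sheet:
  Assets:      no change
  Liabilities: Bank reserves −$142B, Currency in circulation +$142B
Commercial banking system:
  Assets:      Reserves at CB −$142B
  Liabilities: Checkable deposits −$142B
Change in total bank assets = -$142 billion.

-$142 billion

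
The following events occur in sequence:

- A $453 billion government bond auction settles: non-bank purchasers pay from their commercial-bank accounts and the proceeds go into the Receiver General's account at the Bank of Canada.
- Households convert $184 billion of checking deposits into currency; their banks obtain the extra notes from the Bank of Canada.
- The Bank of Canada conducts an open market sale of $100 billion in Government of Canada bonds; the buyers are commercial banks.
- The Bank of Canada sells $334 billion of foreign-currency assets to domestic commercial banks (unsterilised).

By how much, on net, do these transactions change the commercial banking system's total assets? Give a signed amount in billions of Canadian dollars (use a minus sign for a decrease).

-$637 billion

Government account inflow $453 billion: bank balance sheets shrink → −$453B.
Currency withdrawal $184 billion: bank balance sheets shrink → −$184B.
OMO sale (to banks) $100 billion: just an asset swap on bank balance sheets → 0.
FX sale $334 billion: just an asset swap on bank balance sheets → 0.
Net: −453 − 184 + 0 + 0 = -$637 billion.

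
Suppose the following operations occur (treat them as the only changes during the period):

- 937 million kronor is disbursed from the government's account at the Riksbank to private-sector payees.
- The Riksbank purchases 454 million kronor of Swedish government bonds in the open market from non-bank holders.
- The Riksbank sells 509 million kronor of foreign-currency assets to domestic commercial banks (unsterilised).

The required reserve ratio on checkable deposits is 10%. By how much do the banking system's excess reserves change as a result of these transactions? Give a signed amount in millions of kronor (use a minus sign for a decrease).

+742.9 million

Government spending 937 million kronor: reserves +937M, deposits +937M.
Asset purchase (from non-banks) 454 million kronor: reserves +454M, deposits +454M.
FX sale 509 million kronor: reserves −509M, deposits 0.
Totals: Δreserves = +882M, Δdeposits = +1391M.
Δrequired reserves = 10% × +1391M = +139.1M.
Δexcess reserves = Δreserves − Δrequired = +882M − (+139.1M) = +742.9 million.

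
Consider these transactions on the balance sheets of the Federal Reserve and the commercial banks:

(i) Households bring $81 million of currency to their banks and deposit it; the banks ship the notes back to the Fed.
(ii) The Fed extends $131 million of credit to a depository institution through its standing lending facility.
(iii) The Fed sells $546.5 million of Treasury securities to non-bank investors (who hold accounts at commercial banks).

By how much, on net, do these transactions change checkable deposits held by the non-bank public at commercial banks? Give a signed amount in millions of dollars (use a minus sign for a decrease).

Fed balance sheet:
  Assets:      Securities −$546.5M, Loans to banks +$131M
  Liabilities: Bank reserves −$334.5M, Currency in circulation −$81M
Commercial banking system:
  Assets:      Reserves at CB −$334.5M
  Liabilities: Checkable deposits −$465.5M, Borrowings from CB +$131M
So the change in checkable deposits held by the non-bank public at commercial banks is -$465.5 million.

-$465.5 million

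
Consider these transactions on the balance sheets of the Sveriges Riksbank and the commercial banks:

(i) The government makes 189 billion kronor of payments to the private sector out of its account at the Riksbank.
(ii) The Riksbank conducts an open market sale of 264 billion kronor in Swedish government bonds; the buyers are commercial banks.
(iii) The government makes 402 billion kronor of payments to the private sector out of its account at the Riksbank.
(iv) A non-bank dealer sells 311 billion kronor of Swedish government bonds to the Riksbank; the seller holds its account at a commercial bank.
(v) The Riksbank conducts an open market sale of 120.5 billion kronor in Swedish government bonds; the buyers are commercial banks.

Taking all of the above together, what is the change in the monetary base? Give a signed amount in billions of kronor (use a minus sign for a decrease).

Government spending 189 billion kronor: a non-base liability converts back to reserves → +189B.
OMO sale (to banks) 264 billion kronor: Riksbank balance sheet contracts → −264B.
Government spending 402 billion kronor: a non-base liability converts back to reserves → +402B.
Asset purchase (from non-banks) 311 billion kronor: Riksbank balance sheet expands → +311B.
OMO sale (to banks) 120.5 billion kronor: Riksbank balance sheet contracts → −120.5B.
Net: 189 − 264 + 402 + 311 − 120.5 = +517.5 billion.

+517.5 billion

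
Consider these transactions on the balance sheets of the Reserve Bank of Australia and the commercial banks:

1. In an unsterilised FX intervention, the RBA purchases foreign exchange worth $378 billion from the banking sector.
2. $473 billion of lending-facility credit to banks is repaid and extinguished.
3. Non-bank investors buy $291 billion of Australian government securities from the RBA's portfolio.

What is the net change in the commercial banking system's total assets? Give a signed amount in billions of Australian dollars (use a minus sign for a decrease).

-$764 billion

FX purchase $378 billion: just an asset swap on bank balance sheets → 0.
Discount-window repayment $473 billion: bank balance sheets shrink → −$473B.
Asset sale (to non-banks) $291 billion: bank balance sheets shrink → −$291B.
Net: 0 − 473 − 291 = -$764 billion.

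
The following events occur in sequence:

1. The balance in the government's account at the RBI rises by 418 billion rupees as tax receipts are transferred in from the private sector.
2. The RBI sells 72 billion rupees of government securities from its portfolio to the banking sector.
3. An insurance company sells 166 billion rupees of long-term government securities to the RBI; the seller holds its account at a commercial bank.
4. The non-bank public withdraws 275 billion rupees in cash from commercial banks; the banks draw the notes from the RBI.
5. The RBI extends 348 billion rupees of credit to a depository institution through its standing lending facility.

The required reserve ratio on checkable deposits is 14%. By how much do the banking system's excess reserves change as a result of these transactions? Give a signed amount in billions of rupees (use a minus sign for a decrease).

-177.22 billion

Government account inflow 418 billion rupees: reserves −418B, deposits −418B.
OMO sale (to banks) 72 billion rupees: reserves −72B, deposits 0.
Asset purchase (from non-banks) 166 billion rupees: reserves +166B, deposits +166B.
Currency withdrawal 275 billion rupees: reserves −275B, deposits −275B.
Discount-window loan 348 billion rupees: reserves +348B, deposits 0.
Totals: Δreserves = −251B, Δdeposits = −527B.
Δrequired reserves = 14% × −527B = −73.78B.
Δexcess reserves = Δreserves − Δrequired = −251B − (−73.78B) = -177.22 billion.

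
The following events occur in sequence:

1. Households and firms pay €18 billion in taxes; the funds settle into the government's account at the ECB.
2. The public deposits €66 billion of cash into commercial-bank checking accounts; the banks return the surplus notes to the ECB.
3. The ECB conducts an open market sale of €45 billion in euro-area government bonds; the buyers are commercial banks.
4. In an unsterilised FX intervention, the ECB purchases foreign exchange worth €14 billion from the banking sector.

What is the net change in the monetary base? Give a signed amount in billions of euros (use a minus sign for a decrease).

-€49 billion

Government account inflow €18 billion: reserves shift to a non-base liability → −€18B.
Currency deposit €66 billion: just a shift between currency and reserves — both are base money → 0.
OMO sale (to banks) €45 billion: ECB balance sheet contracts → −€45B.
FX purchase €14 billion: ECB balance sheet expands → +€14B.
Net: −18 + 0 − 45 + 14 = -€49 billion.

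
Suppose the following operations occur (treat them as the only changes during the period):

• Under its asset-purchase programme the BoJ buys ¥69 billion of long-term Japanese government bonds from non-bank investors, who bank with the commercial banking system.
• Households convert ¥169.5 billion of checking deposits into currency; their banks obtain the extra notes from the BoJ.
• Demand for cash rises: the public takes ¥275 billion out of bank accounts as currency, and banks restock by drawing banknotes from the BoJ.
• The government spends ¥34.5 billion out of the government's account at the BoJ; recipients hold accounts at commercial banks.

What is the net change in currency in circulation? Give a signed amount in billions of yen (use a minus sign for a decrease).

BoJ balance sheet:
  Assets:      Securities +¥69B
  Liabilities: Bank reserves −¥341B, Currency in circulation +¥444.5B, Government deposits −¥34.5B
Commercial banking system:
  Assets:      Reserves at CB −¥341B
  Liabilities: Checkable deposits −¥341B
So the change in currency in circulation is +¥444.5 billion.

+¥444.5 billion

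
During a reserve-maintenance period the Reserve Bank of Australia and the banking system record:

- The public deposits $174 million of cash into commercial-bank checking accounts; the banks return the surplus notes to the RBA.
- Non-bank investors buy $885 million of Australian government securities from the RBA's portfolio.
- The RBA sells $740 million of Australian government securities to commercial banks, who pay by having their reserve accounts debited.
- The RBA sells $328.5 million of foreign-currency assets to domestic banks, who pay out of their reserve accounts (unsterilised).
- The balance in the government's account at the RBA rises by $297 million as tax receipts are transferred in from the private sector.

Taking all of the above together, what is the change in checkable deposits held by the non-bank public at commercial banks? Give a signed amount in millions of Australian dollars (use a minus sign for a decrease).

RBA balance sheet:
  Assets:      Securities −$1625M, Foreign assets −$328.5M
  Liabilities: Bank reserves −$2076.5M, Currency in circulation −$174M, Government deposits +$297M
Commercial banking system:
  Assets:      Reserves at CB −$2076.5M, Securities +$740M, Foreign assets +$328.5M
  Liabilities: Checkable deposits −$1008M
So the change in checkable deposits held by the non-bank public at commercial banks is -$1008 million.

-$1008 million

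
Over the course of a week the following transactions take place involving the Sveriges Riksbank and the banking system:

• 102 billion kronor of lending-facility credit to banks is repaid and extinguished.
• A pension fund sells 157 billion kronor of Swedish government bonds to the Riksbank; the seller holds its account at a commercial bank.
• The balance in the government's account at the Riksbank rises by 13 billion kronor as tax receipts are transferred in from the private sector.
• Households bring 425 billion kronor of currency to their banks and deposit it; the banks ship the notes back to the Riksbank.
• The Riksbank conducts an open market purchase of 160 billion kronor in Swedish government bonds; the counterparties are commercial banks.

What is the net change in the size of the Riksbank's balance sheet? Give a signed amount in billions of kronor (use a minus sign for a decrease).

Riksbank balance sheet:
  Assets:      Securities +317B, Loans to banks −102B
  Liabilities: Bank reserves +627B, Currency in circulation −425B, Government deposits +13B
Change in total Riksbank assets = +215 billion.

+215 billion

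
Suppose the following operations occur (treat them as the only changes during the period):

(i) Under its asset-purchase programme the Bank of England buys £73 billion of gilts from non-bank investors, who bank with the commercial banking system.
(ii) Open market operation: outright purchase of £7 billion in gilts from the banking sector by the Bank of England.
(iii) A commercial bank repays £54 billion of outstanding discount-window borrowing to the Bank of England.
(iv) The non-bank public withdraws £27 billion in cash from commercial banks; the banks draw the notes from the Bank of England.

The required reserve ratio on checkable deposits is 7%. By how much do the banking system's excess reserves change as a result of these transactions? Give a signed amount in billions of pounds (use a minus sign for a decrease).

-£4.22 billion

Asset purchase (from non-banks) £73 billion: reserves +£73B, deposits +£73B.
OMO purchase (from banks) £7 billion: reserves +£7B, deposits 0.
Discount-window repayment £54 billion: reserves −£54B, deposits 0.
Currency withdrawal £27 billion: reserves −£27B, deposits −£27B.
Totals: Δreserves = −£1B, Δdeposits = +£46B.
Δrequired reserves = 7% × +£46B = +£3.22B.
Δexcess reserves = Δreserves − Δrequired = −£1B − (+£3.22B) = -£4.22 billion.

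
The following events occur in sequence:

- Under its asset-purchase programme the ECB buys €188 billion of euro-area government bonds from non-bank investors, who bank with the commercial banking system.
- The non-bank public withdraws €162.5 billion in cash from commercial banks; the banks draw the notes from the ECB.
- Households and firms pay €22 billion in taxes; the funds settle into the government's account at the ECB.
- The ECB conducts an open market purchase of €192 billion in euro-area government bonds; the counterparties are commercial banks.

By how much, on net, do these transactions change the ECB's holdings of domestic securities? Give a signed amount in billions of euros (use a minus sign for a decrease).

Asset purchase (from non-banks) €188 billion: securities added to the ECB's portfolio → +€188B.
Currency withdrawal €162.5 billion: the ECB's securities portfolio is untouched → 0.
Government account inflow €22 billion: the ECB's securities portfolio is untouched → 0.
OMO purchase (from banks) €192 billion: securities added to the ECB's portfolio → +€192B.
Net: 188 + 0 + 0 + 192 = +€380 billion.

+€380 billion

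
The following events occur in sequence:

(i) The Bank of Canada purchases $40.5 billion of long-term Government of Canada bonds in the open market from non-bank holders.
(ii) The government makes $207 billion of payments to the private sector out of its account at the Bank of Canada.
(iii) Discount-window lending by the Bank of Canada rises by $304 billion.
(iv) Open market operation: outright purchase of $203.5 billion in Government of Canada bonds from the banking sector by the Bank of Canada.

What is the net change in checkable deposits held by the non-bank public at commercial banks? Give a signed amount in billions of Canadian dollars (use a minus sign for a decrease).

+$247.5 billion

Asset purchase (from non-banks) $40.5 billion: non-bank counterparties' bank balances rise → +$40.5B.
Government spending $207 billion: non-bank counterparties' bank balances rise → +$207B.
Discount-window loan $304 billion: the counterparty is a bank, so public deposits are unchanged → 0.
OMO purchase (from banks) $203.5 billion: the counterparty is a bank, so public deposits are unchanged → 0.
Net: 40.5 + 207 + 0 + 0 = +$247.5 billion.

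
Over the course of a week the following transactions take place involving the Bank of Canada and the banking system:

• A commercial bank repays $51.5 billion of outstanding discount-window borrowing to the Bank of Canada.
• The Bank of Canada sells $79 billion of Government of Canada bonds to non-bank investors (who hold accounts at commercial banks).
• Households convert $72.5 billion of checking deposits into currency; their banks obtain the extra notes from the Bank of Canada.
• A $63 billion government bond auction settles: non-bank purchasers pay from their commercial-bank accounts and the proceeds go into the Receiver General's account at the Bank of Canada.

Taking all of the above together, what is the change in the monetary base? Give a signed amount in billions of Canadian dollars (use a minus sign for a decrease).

-$193.5 billion

Discount-window repayment $51.5 billion: Bank of Canada balance sheet contracts → −$51.5B.
Asset sale (to non-banks) $79 billion: Bank of Canada balance sheet contracts → −$79B.
Currency withdrawal $72.5 billion: just a shift between currency and reserves — both are base money → 0.
Government account inflow $63 billion: reserves shift to a non-base liability → −$63B.
Net: −51.5 − 79 + 0 − 63 = -$193.5 billion.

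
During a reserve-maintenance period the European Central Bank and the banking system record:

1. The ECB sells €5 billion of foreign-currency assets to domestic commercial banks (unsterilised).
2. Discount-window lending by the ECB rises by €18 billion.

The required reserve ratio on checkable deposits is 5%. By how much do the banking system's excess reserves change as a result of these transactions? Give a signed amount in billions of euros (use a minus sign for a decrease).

+€13 billion

FX sale €5 billion: reserves −€5B, deposits 0.
Discount-window loan €18 billion: reserves +€18B, deposits 0.
Totals: Δreserves = +€13B, Δdeposits = 0.
Δrequired reserves = 5% × 0 = 0.
Δexcess reserves = Δreserves − Δrequired = +€13B − (0) = +€13 billion.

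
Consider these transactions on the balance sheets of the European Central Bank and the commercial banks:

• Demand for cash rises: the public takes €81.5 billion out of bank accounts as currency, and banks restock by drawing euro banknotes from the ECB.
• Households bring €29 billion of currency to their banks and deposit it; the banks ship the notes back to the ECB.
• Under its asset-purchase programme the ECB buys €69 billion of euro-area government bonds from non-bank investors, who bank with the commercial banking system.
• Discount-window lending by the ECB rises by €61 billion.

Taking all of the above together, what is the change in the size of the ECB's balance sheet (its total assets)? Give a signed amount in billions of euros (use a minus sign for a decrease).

+€130 billion

Currency withdrawal €81.5 billion: only the composition of liabilities changes → 0.
Currency deposit €29 billion: only the composition of liabilities changes → 0.
Asset purchase (from non-banks) €69 billion: an ECB asset is acquired → +€69B.
Discount-window loan €61 billion: an ECB asset is acquired → +€61B.
Net: 0 + 0 + 69 + 61 = +€130 billion.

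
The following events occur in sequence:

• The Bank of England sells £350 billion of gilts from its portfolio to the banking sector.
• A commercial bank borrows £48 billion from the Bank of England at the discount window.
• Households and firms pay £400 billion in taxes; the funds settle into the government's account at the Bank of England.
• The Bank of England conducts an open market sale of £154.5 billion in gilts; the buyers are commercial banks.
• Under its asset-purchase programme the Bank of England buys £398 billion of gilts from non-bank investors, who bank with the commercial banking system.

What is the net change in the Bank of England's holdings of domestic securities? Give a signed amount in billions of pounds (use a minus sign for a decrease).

-£106.5 billion

OMO sale (to banks) £350 billion: securities removed from the Bank of England's portfolio → −£350B.
Discount-window loan £48 billion: the Bank of England's securities portfolio is untouched → 0.
Government account inflow £400 billion: the Bank of England's securities portfolio is untouched → 0.
OMO sale (to banks) £154.5 billion: securities removed from the Bank of England's portfolio → −£154.5B.
Asset purchase (from non-banks) £398 billion: securities added to the Bank of England's portfolio → +£398B.
Net: −350 + 0 + 0 − 154.5 + 398 = -£106.5 billion.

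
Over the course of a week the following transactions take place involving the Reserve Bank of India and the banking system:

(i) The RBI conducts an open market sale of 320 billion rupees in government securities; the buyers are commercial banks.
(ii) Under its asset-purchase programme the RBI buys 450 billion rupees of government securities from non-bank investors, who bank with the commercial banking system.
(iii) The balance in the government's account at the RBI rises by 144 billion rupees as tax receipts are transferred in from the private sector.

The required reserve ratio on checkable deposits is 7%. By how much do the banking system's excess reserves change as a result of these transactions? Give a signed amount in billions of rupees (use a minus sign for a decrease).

-35.42 billion

OMO sale (to banks) 320 billion rupees: reserves −320B, deposits 0.
Asset purchase (from non-banks) 450 billion rupees: reserves +450B, deposits +450B.
Government account inflow 144 billion rupees: reserves −144B, deposits −144B.
Totals: Δreserves = −14B, Δdeposits = +306B.
Δrequired reserves = 7% × +306B = +21.42B.
Δexcess reserves = Δreserves − Δrequired = −14B − (+21.42B) = -35.42 billion.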